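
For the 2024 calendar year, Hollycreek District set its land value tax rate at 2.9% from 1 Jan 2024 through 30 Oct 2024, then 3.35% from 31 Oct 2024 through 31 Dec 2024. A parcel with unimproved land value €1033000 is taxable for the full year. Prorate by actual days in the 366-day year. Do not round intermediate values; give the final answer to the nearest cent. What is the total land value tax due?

€30744.45

1 Jan – 30 Oct 2024: 304 days at 2.9% → €1033000 × 2.9% × 304/366 = €24882.3169
31 Oct – 31 Dec 2024: 62 days at 3.35% → €1033000 × 3.35% × 62/366 = €5862.1339
Total = €30744.4508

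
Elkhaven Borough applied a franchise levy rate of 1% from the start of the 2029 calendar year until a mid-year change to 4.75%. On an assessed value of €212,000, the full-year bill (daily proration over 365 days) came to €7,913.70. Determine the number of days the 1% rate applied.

99 days

Let d = days at the first rate; then 365 − d days at the second rate.
€212,000 × [1%·d + 4.75%·(365−d)] / 365 = €7,913.70
Solving gives d = 99, so the new rate took effect on 10 Apr 2029.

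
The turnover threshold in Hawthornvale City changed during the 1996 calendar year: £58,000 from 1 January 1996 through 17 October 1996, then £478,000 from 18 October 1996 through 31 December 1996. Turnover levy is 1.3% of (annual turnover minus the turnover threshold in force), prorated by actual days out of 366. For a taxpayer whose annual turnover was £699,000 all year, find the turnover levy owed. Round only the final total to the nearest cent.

1 January – 17 October 1996: 291 days, exemption £58,000 → (£699,000 − £58,000) × 1.3% × 291/366 = £6,625.4180
18 October – 31 December 1996: 75 days, exemption £478,000 → (£699,000 − £478,000) × 1.3% × 75/366 = £588.7295
Total = £7,214.1475

£7,214.15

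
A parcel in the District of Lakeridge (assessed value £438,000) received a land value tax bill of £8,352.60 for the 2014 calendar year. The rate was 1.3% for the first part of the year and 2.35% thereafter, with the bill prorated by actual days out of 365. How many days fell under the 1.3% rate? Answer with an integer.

Let d = days at the first rate; then 365 − d days at the second rate.
£438,000 × [1.3%·d + 2.35%·(365−d)] / 365 = £8,352.60
Solving gives d = 154, so the new rate took effect on 4 Jun 2014.

154 days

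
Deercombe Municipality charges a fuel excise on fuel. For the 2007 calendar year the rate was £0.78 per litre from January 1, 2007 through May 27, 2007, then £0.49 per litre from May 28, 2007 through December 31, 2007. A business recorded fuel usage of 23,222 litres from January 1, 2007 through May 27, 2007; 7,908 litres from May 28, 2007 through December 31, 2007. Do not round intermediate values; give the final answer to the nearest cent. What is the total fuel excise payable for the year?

January 1 – May 27, 2007: 23,222 litres at £0.78/litre → £18,113.16
May 28 – December 31, 2007: 7,908 litres at £0.49/litre → £3,874.92

£21,988.08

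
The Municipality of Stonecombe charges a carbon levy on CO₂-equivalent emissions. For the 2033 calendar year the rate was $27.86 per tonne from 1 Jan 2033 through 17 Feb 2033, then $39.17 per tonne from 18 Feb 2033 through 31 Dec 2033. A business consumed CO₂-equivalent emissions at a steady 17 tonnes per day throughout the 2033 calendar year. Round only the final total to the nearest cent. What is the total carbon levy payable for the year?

$233820.89

1 Jan – 17 Feb 2033: 48 days × 17 tonnes/day = 816 tonnes at $27.86/tonne → $22733.76
18 Feb – 31 Dec 2033: 317 days × 17 tonnes/day = 5,389 tonnes at $39.17/tonne → $211087.13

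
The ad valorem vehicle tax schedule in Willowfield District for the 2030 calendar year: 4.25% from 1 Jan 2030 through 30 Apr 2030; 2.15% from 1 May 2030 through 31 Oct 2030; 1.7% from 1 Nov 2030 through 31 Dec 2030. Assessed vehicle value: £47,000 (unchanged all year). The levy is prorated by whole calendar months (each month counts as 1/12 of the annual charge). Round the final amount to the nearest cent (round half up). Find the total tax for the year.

1 Jan – 30 Apr 2030: 4 months at 4.25% → £47,000 × 4.25% × 4/12 = £665.8333
1 May – 31 Oct 2030: 6 months at 2.15% → £47,000 × 2.15% × 6/12 = £505.2500
1 Nov – 31 Dec 2030: 2 months at 1.7% → £47,000 × 1.7% × 2/12 = £133.1667
Total = £1,304.2500

£1,304.25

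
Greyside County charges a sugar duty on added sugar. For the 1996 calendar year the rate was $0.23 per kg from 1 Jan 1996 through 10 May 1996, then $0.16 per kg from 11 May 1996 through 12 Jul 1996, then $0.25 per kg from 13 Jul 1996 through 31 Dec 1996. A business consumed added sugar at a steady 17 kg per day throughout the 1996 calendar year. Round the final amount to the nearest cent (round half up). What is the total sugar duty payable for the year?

$1414.57

1 Jan – 10 May 1996: 131 days × 17 kg/day = 2,227 kg at $0.23/kg → $512.21
11 May – 12 Jul 1996: 63 days × 17 kg/day = 1,071 kg at $0.16/kg → $171.36
13 Jul – 31 Dec 1996: 172 days × 17 kg/day = 2,924 kg at $0.25/kg → $731.00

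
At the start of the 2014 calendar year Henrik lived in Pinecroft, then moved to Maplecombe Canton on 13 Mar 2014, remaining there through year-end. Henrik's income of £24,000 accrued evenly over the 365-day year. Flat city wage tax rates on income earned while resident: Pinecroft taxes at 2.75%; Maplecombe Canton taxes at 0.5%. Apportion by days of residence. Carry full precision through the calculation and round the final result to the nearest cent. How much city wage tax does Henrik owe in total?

Pinecroft, 1 Jan – 12 Mar 2014: 71 days → £24,000 × 2.75% × 71/365 = £128.3836
Maplecombe Canton, 13 Mar – 31 Dec 2014: 294 days → £24,000 × 0.5% × 294/365 = £96.6575
Total = £225.0411

£225.04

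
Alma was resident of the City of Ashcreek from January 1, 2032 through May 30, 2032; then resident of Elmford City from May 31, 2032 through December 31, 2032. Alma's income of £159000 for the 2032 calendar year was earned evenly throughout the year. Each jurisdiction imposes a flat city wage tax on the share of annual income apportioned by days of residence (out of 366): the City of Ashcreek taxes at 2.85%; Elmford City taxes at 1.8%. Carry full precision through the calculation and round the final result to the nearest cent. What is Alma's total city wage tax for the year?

£3550.78

The City of Ashcreek, January 1 – May 30, 2032: 151 days → £159000 × 2.85% × 151/366 = £1869.5533
Elmford City, May 31 – December 31, 2032: 215 days → £159000 × 1.8% × 215/366 = £1681.2295
Total = £3550.7828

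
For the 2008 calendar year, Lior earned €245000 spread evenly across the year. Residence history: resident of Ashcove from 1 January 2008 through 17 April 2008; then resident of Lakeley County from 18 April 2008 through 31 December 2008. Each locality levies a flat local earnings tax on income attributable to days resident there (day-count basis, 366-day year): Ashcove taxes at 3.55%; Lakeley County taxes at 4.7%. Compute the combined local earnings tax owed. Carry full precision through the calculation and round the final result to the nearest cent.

Ashcove, 1 January – 17 April 2008: 108 days → €245000 × 3.55% × 108/366 = €2566.4754
Lakeley County, 18 April – 31 December 2008: 258 days → €245000 × 4.7% × 258/366 = €8117.1311
Total = €10683.6066

€10683.61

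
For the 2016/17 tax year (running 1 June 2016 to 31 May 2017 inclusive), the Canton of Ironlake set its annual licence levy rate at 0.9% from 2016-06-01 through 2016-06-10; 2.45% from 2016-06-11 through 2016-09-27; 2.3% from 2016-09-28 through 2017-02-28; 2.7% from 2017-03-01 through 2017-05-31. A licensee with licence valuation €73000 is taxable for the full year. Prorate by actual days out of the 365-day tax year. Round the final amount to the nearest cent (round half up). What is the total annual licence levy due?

2016-06-01 to 2016-06-10: 10 days at 0.9% → €73000 × 0.9% × 10/365 = €18.0000
2016-06-11 to 2016-09-27: 109 days at 2.45% → €73000 × 2.45% × 109/365 = €534.1000
2016-09-28 to 2017-02-28: 154 days at 2.3% → €73000 × 2.3% × 154/365 = €708.4000
2017-03-01 to 2017-05-31: 92 days at 2.7% → €73000 × 2.7% × 92/365 = €496.8000
Total = €1757.3000

€1757.30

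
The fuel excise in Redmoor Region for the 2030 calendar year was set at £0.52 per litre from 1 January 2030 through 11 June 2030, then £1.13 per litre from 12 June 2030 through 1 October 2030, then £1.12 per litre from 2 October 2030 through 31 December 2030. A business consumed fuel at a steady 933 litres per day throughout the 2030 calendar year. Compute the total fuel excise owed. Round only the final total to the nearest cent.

£291767.76

1 January – 11 June 2030: 162 days × 933 litres/day = 151,146 litres at £0.52/litre → £78595.92
12 June – 1 October 2030: 112 days × 933 litres/day = 104,496 litres at £1.13/litre → £118080.48
2 October – 31 December 2030: 91 days × 933 litres/day = 84,903 litres at £1.12/litre → £95091.36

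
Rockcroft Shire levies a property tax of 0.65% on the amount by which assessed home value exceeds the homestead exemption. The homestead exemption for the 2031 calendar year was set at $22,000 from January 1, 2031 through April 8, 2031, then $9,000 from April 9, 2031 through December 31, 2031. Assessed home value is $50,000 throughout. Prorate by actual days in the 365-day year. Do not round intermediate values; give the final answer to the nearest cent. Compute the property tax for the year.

January 1 – April 8, 2031: 98 days, exemption $22,000 → ($50,000 − $22,000) × 0.65% × 98/365 = $48.8658
April 9 – December 31, 2031: 267 days, exemption $9,000 → ($50,000 − $9,000) × 0.65% × 267/365 = $194.9466
Total = $243.8123

$243.81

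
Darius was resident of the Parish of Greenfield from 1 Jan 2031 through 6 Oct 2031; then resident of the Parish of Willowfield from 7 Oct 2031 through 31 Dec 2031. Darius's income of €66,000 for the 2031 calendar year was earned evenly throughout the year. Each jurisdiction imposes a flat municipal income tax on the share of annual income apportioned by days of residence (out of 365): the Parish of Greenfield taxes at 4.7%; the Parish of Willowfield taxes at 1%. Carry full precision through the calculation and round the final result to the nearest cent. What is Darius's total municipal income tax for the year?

€2,526.62

The Parish of Greenfield, 1 Jan – 6 Oct 2031: 279 days → €66,000 × 4.7% × 279/365 = €2,371.1178
The Parish of Willowfield, 7 Oct – 31 Dec 2031: 86 days → €66,000 × 1% × 86/365 = €155.5068
Total = €2,526.6247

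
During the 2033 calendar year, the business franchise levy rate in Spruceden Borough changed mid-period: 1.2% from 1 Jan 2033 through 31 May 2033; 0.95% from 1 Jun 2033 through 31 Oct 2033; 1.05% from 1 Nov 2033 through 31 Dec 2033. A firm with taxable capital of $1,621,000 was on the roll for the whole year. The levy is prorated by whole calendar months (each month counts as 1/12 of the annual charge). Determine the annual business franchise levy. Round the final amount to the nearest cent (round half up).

$17,358.21

1 Jan – 31 May 2033: 5 months at 1.2% → $1,621,000 × 1.2% × 5/12 = $8,105.0000
1 Jun – 31 Oct 2033: 5 months at 0.95% → $1,621,000 × 0.95% × 5/12 = $6,416.4583
1 Nov – 31 Dec 2033: 2 months at 1.05% → $1,621,000 × 1.05% × 2/12 = $2,836.7500
Total = $17,358.2083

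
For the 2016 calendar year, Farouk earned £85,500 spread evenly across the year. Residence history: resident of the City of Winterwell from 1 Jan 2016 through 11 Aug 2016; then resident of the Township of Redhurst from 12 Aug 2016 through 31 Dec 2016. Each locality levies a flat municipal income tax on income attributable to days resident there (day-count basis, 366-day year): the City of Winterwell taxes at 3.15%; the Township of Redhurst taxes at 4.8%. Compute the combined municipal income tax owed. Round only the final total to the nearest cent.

£3,240.59

The City of Winterwell, 1 Jan – 11 Aug 2016: 224 days → £85,500 × 3.15% × 224/366 = £1,648.3279
The Township of Redhurst, 12 Aug – 31 Dec 2016: 142 days → £85,500 × 4.8% × 142/366 = £1,592.2623
Total = £3,240.5902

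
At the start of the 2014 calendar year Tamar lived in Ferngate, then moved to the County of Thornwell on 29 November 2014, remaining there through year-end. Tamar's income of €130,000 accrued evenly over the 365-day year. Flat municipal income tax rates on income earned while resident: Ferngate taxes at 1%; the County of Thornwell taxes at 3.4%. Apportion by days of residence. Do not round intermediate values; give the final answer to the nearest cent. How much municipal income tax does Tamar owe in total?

€1,582.08

Ferngate, 1 January – 28 November 2014: 332 days → €130,000 × 1% × 332/365 = €1,182.4658
The County of Thornwell, 29 November – 31 December 2014: 33 days → €130,000 × 3.4% × 33/365 = €399.6164
Total = €1,582.0822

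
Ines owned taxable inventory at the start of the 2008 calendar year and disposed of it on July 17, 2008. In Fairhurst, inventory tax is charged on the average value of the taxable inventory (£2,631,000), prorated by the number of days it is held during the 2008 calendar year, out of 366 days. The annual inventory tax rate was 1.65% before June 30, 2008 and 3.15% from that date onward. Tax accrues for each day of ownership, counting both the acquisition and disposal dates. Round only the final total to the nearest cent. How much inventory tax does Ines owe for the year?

£25,544.42

January 1 – June 29, 2008: 181 days at 1.65% → £2,631,000 × 1.65% × 181/366 = £21,468.5287
June 30 – July 17, 2008: 18 days at 3.15% → £2,631,000 × 3.15% × 18/366 = £4,075.8934
Total = £25,544.4221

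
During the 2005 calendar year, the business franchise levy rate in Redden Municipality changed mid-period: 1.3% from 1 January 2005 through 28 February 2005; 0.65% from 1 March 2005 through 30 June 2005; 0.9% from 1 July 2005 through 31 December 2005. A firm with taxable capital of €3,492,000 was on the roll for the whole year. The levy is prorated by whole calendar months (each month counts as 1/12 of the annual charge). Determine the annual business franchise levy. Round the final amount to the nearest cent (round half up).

€30,846.00

1 January – 28 February 2005: 2 months at 1.3% → €3,492,000 × 1.3% × 2/12 = €7,566.0000
1 March – 30 June 2005: 4 months at 0.65% → €3,492,000 × 0.65% × 4/12 = €7,566.0000
1 July – 31 December 2005: 6 months at 0.9% → €3,492,000 × 0.9% × 6/12 = €15,714.0000
Total = €30,846.0000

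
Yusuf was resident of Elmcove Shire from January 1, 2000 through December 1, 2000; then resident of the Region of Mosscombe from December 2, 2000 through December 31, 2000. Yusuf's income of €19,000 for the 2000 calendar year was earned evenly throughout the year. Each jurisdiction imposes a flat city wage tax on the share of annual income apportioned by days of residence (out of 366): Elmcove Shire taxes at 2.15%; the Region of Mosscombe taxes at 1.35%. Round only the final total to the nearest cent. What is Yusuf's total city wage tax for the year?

€396.04

Elmcove Shire, January 1 – December 1, 2000: 336 days → €19,000 × 2.15% × 336/366 = €375.0164
The Region of Mosscombe, December 2 – December 31, 2000: 30 days → €19,000 × 1.35% × 30/366 = €21.0246
Total = €396.0410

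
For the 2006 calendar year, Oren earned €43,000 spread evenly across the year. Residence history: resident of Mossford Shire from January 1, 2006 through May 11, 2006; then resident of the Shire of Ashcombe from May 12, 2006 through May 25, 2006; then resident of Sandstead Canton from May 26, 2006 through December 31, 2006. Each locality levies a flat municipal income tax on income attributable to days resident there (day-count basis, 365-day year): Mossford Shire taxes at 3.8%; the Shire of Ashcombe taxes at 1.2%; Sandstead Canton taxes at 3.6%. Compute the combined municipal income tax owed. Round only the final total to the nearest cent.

€1,539.28

Mossford Shire, January 1 – May 11, 2006: 131 days → €43,000 × 3.8% × 131/365 = €586.4493
The Shire of Ashcombe, May 12 – May 25, 2006: 14 days → €43,000 × 1.2% × 14/365 = €19.7918
Sandstead Canton, May 26 – December 31, 2006: 220 days → €43,000 × 3.6% × 220/365 = €933.0411
Total = €1,539.2822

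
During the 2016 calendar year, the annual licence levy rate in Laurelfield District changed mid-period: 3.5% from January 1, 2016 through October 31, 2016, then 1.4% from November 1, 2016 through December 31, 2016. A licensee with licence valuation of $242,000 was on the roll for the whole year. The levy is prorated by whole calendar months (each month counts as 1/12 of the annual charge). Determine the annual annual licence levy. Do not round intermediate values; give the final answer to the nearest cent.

$7,623.00

January 1 – October 31, 2016: 10 months at 3.5% → $242,000 × 3.5% × 10/12 = $7,058.3333
November 1 – December 31, 2016: 2 months at 1.4% → $242,000 × 1.4% × 2/12 = $564.6667
Total = $7,623.0000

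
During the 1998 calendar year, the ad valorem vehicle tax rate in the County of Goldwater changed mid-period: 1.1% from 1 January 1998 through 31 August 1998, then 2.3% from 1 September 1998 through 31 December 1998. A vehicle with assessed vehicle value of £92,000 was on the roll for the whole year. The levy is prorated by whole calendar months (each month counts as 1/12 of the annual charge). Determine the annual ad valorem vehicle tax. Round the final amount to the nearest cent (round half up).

£1,380.00

1 January – 31 August 1998: 8 months at 1.1% → £92,000 × 1.1% × 8/12 = £674.6667
1 September – 31 December 1998: 4 months at 2.3% → £92,000 × 2.3% × 4/12 = £705.3333
Total = £1,380.0000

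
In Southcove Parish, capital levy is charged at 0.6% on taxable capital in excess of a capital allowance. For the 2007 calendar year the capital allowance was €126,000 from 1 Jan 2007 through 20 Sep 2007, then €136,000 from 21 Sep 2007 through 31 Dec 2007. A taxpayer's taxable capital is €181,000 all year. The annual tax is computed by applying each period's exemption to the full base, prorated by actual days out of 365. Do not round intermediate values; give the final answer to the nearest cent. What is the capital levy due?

1 Jan – 20 Sep 2007: 263 days, exemption €126,000 → (€181,000 − €126,000) × 0.6% × 263/365 = €237.7808
21 Sep – 31 Dec 2007: 102 days, exemption €136,000 → (€181,000 − €136,000) × 0.6% × 102/365 = €75.4521
Total = €313.2329

€313.23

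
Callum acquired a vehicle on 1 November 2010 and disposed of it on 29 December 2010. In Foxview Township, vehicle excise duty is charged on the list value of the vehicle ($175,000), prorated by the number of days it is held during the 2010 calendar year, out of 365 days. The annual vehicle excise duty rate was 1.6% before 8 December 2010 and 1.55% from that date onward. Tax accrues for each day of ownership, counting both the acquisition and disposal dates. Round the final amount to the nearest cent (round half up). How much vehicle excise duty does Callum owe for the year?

$447.33

1 November – 7 December 2010: 37 days at 1.6% → $175,000 × 1.6% × 37/365 = $283.8356
8 December – 29 December 2010: 22 days at 1.55% → $175,000 × 1.55% × 22/365 = $163.4932
Total = $447.3288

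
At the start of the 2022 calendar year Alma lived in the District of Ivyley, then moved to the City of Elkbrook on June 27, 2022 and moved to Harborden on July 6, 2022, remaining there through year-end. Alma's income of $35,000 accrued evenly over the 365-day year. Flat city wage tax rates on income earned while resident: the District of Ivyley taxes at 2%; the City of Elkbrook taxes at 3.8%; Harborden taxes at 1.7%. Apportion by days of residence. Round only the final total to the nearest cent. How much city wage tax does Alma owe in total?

The District of Ivyley, January 1 – June 26, 2022: 177 days → $35,000 × 2% × 177/365 = $339.4521
The City of Elkbrook, June 27 – July 5, 2022: 9 days → $35,000 × 3.8% × 9/365 = $32.7945
Harborden, July 6 – December 31, 2022: 179 days → $35,000 × 1.7% × 179/365 = $291.7945
Total = $664.0411

$664.04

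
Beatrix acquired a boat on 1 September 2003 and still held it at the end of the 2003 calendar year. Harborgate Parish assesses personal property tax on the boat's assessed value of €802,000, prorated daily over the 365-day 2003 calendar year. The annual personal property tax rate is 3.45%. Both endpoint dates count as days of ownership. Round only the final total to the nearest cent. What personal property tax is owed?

€9,248.27

Days held (1 September – 31 December 2003): 122 out of 365
Tax = €802,000 × 3.45% × 122/365 = €9,248.2685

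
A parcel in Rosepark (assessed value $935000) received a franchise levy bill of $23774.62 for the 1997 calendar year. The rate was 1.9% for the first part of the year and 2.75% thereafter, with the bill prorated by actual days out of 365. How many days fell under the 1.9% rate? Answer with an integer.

89 days

Let d = days at the first rate; then 365 − d days at the second rate.
$935000 × [1.9%·d + 2.75%·(365−d)] / 365 = $23774.62
Solving gives d = 89, so the new rate took effect on 31 Mar 1997.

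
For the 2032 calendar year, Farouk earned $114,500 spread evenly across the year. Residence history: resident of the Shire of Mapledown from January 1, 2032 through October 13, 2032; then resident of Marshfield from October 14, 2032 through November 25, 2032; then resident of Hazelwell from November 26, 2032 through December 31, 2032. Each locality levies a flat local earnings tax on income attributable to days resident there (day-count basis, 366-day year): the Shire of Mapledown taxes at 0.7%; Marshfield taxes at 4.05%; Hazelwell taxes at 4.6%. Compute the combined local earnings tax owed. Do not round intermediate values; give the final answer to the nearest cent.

The Shire of Mapledown, January 1 – October 13, 2032: 287 days → $114,500 × 0.7% × 287/366 = $628.4986
Marshfield, October 14 – November 25, 2032: 43 days → $114,500 × 4.05% × 43/366 = $544.8135
Hazelwell, November 26 – December 31, 2032: 36 days → $114,500 × 4.6% × 36/366 = $518.0656
Total = $1,691.3777

$1,691.38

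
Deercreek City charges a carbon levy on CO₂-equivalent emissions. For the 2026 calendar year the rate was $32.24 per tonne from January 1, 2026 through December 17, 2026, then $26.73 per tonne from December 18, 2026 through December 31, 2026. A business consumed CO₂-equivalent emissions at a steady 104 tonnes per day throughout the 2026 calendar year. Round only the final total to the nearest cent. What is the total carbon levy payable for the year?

January 1 – December 17, 2026: 351 days × 104 tonnes/day = 36,504 tonnes at $32.24/tonne → $1,176,888.96
December 18 – December 31, 2026: 14 days × 104 tonnes/day = 1,456 tonnes at $26.73/tonne → $38,918.88

$1,215,807.84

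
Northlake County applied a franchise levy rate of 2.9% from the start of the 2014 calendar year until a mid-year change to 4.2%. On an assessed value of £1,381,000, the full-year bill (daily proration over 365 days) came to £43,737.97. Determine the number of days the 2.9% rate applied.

290 days

Let d = days at the first rate; then 365 − d days at the second rate.
£1,381,000 × [2.9%·d + 4.2%·(365−d)] / 365 = £43,737.97
Solving gives d = 290, so the new rate took effect on 18 Oct 2014.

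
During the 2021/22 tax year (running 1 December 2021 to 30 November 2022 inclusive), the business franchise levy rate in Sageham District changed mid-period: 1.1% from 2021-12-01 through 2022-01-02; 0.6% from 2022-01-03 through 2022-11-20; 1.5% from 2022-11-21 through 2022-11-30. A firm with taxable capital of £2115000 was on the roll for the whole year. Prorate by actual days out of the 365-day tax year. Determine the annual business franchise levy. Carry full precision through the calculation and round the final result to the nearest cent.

£14167.60

2021-12-01 to 2022-01-02: 33 days at 1.1% → £2115000 × 1.1% × 33/365 = £2103.4110
2022-01-03 to 2022-11-20: 322 days at 0.6% → £2115000 × 0.6% × 322/365 = £11195.0137
2022-11-21 to 2022-11-30: 10 days at 1.5% → £2115000 × 1.5% × 10/365 = £869.1781
Total = £14167.6027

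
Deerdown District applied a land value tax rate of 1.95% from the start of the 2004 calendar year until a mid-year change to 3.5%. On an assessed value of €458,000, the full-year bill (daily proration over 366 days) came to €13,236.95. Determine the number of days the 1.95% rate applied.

Let d = days at the first rate; then 366 − d days at the second rate.
€458,000 × [1.95%·d + 3.5%·(366−d)] / 366 = €13,236.95
Solving gives d = 144, so the new rate took effect on 24 May 2004.

144 days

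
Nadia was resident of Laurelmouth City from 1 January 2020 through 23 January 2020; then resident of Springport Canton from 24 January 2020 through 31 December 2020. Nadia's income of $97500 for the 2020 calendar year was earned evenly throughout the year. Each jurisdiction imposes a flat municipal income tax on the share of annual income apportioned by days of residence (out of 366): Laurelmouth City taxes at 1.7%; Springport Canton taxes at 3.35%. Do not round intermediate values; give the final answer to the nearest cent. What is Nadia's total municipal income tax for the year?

Laurelmouth City, 1 January – 23 January 2020: 23 days → $97500 × 1.7% × 23/366 = $104.1598
Springport Canton, 24 January – 31 December 2020: 343 days → $97500 × 3.35% × 343/366 = $3060.9939
Total = $3165.1537

$3165.15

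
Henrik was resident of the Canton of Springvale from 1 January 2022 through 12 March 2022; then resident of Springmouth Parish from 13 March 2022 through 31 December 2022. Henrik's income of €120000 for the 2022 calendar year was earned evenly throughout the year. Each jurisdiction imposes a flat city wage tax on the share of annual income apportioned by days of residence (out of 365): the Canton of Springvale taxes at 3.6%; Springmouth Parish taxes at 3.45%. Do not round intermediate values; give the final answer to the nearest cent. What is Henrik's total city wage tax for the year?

The Canton of Springvale, 1 January – 12 March 2022: 71 days → €120000 × 3.6% × 71/365 = €840.3288
Springmouth Parish, 13 March – 31 December 2022: 294 days → €120000 × 3.45% × 294/365 = €3334.6849
Total = €4175.0137

€4175.01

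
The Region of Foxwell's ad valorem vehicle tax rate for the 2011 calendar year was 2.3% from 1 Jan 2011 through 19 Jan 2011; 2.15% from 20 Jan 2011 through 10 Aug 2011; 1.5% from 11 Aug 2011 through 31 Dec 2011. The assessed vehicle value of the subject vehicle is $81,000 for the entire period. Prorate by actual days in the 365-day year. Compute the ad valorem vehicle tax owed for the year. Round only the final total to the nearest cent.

1 Jan – 19 Jan 2011: 19 days at 2.3% → $81,000 × 2.3% × 19/365 = $96.9781
20 Jan – 10 Aug 2011: 203 days at 2.15% → $81,000 × 2.15% × 203/365 = $968.5603
11 Aug – 31 Dec 2011: 143 days at 1.5% → $81,000 × 1.5% × 143/365 = $476.0137
Total = $1,541.5521

$1,541.55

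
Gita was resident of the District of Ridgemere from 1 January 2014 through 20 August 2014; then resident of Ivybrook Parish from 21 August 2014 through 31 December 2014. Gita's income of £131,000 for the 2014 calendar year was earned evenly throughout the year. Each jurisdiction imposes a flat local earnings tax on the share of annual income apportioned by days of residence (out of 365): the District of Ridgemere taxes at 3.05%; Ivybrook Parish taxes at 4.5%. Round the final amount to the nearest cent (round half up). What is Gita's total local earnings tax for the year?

£4,687.65

The District of Ridgemere, 1 January – 20 August 2014: 232 days → £131,000 × 3.05% × 232/365 = £2,539.6055
Ivybrook Parish, 21 August – 31 December 2014: 133 days → £131,000 × 4.5% × 133/365 = £2,148.0411
Total = £4,687.6466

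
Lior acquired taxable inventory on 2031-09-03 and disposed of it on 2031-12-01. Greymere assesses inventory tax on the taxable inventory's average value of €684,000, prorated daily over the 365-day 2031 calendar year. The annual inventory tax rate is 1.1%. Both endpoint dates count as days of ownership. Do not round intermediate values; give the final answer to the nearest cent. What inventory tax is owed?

€1,855.23

Days held (2031-09-03 to 2031-12-01): 90 out of 365
Tax = €684,000 × 1.1% × 90/365 = €1,855.2329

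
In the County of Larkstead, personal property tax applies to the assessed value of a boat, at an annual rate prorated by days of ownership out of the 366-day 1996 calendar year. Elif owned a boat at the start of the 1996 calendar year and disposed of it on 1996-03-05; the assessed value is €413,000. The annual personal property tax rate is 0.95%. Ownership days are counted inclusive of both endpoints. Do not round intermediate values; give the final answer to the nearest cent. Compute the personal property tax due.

€696.80

Days held (1996-01-01 to 1996-03-05): 65 out of 366
Tax = €413,000 × 0.95% × 65/366 = €696.7964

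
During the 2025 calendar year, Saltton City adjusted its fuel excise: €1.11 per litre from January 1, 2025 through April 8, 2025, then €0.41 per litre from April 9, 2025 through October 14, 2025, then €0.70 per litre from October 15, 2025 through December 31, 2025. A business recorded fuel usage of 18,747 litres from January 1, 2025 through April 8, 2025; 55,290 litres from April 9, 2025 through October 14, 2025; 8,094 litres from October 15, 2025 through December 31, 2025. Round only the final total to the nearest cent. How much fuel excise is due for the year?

€49,143.87

January 1 – April 8, 2025: 18,747 litres at €1.11/litre → €20,809.17
April 9 – October 14, 2025: 55,290 litres at €0.41/litre → €22,668.90
October 15 – December 31, 2025: 8,094 litres at €0.70/litre → €5,665.80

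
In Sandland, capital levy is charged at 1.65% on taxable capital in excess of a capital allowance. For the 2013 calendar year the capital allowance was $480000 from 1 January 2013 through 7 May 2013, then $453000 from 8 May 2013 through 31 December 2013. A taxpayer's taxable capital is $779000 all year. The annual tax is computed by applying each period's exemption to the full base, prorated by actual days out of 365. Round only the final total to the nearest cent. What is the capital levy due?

$5223.99

1 January – 7 May 2013: 127 days, exemption $480000 → ($779000 − $480000) × 1.65% × 127/365 = $1716.5877
8 May – 31 December 2013: 238 days, exemption $453000 → ($779000 − $453000) × 1.65% × 238/365 = $3507.4027
Total = $5223.9904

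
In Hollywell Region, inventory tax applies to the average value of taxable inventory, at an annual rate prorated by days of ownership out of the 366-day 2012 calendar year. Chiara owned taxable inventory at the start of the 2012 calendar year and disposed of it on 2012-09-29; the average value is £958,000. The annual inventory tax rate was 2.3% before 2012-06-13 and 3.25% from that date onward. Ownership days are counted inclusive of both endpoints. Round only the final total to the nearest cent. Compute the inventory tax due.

£19,145.60

2012-01-01 to 2012-06-12: 164 days at 2.3% → £958,000 × 2.3% × 164/366 = £9,873.1585
2012-06-13 to 2012-09-29: 109 days at 3.25% → £958,000 × 3.25% × 109/366 = £9,272.4454
Total = £19,145.6038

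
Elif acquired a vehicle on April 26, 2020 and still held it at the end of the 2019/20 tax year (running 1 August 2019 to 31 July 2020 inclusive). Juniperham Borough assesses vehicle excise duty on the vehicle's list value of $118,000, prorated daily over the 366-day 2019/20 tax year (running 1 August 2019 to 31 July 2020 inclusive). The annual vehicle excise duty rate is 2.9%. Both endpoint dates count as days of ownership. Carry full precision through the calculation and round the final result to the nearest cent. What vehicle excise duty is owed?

Days held (April 26 – July 31, 2020): 97 out of 366
Tax = $118,000 × 2.9% × 97/366 = $906.9235

$906.92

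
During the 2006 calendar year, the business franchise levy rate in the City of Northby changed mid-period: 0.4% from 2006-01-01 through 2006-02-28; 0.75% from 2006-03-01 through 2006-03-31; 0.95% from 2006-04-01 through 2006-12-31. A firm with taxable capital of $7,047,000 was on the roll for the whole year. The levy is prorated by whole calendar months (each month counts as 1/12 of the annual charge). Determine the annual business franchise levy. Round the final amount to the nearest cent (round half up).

$59,312.25

2006-01-01 to 2006-02-28: 2 months at 0.4% → $7,047,000 × 0.4% × 2/12 = $4,698.0000
2006-03-01 to 2006-03-31: 1 month at 0.75% → $7,047,000 × 0.75% × 1/12 = $4,404.3750
2006-04-01 to 2006-12-31: 9 months at 0.95% → $7,047,000 × 0.95% × 9/12 = $50,209.8750
Total = $59,312.2500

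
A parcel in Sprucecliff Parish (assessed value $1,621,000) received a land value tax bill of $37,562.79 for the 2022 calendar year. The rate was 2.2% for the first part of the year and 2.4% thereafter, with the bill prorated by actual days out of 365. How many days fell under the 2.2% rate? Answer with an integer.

151 days

Let d = days at the first rate; then 365 − d days at the second rate.
$1,621,000 × [2.2%·d + 2.4%·(365−d)] / 365 = $37,562.79
Solving gives d = 151, so the new rate took effect on June 1, 2022.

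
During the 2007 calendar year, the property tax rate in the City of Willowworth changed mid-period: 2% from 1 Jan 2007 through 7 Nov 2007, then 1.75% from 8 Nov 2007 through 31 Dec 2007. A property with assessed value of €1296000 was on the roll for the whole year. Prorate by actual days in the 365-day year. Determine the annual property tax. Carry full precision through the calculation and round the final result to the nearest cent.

€25440.66

1 Jan – 7 Nov 2007: 311 days at 2% → €1296000 × 2% × 311/365 = €22085.2603
8 Nov – 31 Dec 2007: 54 days at 1.75% → €1296000 × 1.75% × 54/365 = €3355.3973
Total = €25440.6575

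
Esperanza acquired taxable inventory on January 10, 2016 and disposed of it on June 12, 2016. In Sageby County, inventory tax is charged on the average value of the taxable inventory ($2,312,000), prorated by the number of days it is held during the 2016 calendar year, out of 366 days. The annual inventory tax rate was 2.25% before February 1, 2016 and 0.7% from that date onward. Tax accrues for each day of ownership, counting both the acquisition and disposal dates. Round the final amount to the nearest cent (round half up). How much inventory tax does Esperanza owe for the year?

$9,007.96

January 10 – January 31, 2016: 22 days at 2.25% → $2,312,000 × 2.25% × 22/366 = $3,126.8852
February 1 – June 12, 2016: 133 days at 0.7% → $2,312,000 × 0.7% × 133/366 = $5,881.0710
Total = $9,007.9563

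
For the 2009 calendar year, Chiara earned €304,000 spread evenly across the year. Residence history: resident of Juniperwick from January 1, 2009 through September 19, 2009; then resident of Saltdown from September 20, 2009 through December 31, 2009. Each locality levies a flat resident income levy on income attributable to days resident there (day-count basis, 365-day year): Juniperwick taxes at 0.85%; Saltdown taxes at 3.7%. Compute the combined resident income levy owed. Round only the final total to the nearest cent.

€5,028.91

Juniperwick, January 1 – September 19, 2009: 262 days → €304,000 × 0.85% × 262/365 = €1,854.8164
Saltdown, September 20 – December 31, 2009: 103 days → €304,000 × 3.7% × 103/365 = €3,174.0932
Total = €5,028.9096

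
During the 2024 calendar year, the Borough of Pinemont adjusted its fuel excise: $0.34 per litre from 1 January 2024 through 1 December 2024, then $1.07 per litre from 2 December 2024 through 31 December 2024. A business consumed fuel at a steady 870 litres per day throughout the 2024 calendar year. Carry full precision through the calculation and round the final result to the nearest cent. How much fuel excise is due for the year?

$127315.80

1 January – 1 December 2024: 336 days × 870 litres/day = 292,320 litres at $0.34/litre → $99388.80
2 December – 31 December 2024: 30 days × 870 litres/day = 26,100 litres at $1.07/litre → $27927.00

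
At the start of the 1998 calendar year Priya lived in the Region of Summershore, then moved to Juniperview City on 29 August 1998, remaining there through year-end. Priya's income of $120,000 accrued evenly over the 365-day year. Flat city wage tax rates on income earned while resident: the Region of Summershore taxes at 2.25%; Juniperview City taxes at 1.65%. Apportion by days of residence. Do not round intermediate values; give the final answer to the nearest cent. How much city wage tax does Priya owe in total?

The Region of Summershore, 1 January – 28 August 1998: 240 days → $120,000 × 2.25% × 240/365 = $1,775.3425
Juniperview City, 29 August – 31 December 1998: 125 days → $120,000 × 1.65% × 125/365 = $678.0822
Total = $2,453.4247

$2,453.42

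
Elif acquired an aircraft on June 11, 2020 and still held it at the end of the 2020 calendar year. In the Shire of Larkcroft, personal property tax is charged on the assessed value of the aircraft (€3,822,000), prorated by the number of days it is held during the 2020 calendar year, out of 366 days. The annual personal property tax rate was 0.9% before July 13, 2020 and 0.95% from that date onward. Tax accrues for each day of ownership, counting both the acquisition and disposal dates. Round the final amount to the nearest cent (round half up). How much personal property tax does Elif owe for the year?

June 11 – July 12, 2020: 32 days at 0.9% → €3,822,000 × 0.9% × 32/366 = €3,007.4754
July 13 – December 31, 2020: 172 days at 0.95% → €3,822,000 × 0.95% × 172/366 = €17,063.2459
Total = €20,070.7213

€20,070.72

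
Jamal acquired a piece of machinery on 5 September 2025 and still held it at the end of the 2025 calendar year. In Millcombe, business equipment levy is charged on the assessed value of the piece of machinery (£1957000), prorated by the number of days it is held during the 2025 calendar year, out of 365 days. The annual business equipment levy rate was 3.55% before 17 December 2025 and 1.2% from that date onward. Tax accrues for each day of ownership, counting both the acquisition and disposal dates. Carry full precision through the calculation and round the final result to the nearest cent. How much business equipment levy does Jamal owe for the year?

5 September – 16 December 2025: 103 days at 3.55% → £1957000 × 3.55% × 103/365 = £19604.8507
17 December – 31 December 2025: 15 days at 1.2% → £1957000 × 1.2% × 15/365 = £965.0959
Total = £20569.9466

£20569.95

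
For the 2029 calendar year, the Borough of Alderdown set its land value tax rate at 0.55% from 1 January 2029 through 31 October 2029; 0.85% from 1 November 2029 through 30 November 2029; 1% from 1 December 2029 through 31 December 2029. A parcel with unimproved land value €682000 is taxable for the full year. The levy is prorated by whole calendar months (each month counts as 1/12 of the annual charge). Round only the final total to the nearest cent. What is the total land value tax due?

1 January – 31 October 2029: 10 months at 0.55% → €682000 × 0.55% × 10/12 = €3125.8333
1 November – 30 November 2029: 1 month at 0.85% → €682000 × 0.85% × 1/12 = €483.0833
1 December – 31 December 2029: 1 month at 1% → €682000 × 1% × 1/12 = €568.3333
Total = €4177.2500

€4177.25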